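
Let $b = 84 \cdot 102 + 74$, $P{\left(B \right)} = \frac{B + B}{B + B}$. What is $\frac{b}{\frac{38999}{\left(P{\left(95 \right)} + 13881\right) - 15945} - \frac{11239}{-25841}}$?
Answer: $- \frac{230352436543}{492293551} \approx -467.92$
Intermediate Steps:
$P{\left(B \right)} = 1$ ($P{\left(B \right)} = \frac{2 B}{2 B} = 2 B \frac{1}{2 B} = 1$)
$b = 8642$ ($b = 8568 + 74 = 8642$)
$\frac{b}{\frac{38999}{\left(P{\left(95 \right)} + 13881\right) - 15945} - \frac{11239}{-25841}} = \frac{8642}{\frac{38999}{\left(1 + 13881\right) - 15945} - \frac{11239}{-25841}} = \frac{8642}{\frac{38999}{13882 - 15945} - - \frac{11239}{25841}} = \frac{8642}{\frac{38999}{-2063} + \frac{11239}{25841}} = \frac{8642}{38999 \left(- \frac{1}{2063}\right) + \frac{11239}{25841}} = \frac{8642}{- \frac{38999}{2063} + \frac{11239}{25841}} = \frac{8642}{- \frac{984587102}{53309983}} = 8642 \left(- \frac{53309983}{984587102}\right) = - \frac{230352436543}{492293551}$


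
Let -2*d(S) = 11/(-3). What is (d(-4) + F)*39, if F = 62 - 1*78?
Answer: -1105/2 ≈ -552.50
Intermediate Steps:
F = -16 (F = 62 - 78 = -16)
d(S) = 11/6 (d(S) = -11/(2*(-3)) = -11*(-1)/(2*3) = -½*(-11/3) = 11/6)
(d(-4) + F)*39 = (11/6 - 16)*39 = -85/6*39 = -1105/2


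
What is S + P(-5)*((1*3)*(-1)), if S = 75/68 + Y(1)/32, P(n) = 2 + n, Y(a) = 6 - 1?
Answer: 5581/544 ≈ 10.259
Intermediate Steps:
Y(a) = 5
S = 685/544 (S = 75/68 + 5/32 = 685/544 ≈ 1.2592)
S + P(-5)*((1*3)*(-1)) = 685/544 + (2 - 5)*((1*3)*(-1)) = 685/544 - 9*(-1) = 685/544 - 3*(-3) = 685/544 + 9 = 5581/544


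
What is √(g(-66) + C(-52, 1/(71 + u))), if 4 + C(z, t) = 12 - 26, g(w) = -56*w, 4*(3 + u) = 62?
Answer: √3678 ≈ 60.646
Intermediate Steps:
u = 25/2 (u = -3 + (¼)*62 = -3 + 31/2 = 25/2 ≈ 12.500)
C(z, t) = -18 (C(z, t) = -4 + (12 - 26) = -4 - 14 = -18)
√(g(-66) + C(-52, 1/(71 + u))) = √(-56*(-66) - 18) = √(3696 - 18) = √3678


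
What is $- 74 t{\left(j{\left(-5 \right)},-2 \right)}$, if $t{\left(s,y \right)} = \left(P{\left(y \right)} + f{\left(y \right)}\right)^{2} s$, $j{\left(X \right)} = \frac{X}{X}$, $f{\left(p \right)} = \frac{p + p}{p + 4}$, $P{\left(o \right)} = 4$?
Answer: $-296$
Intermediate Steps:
$f{\left(p \right)} = \frac{2 p}{4 + p}$
$j{\left(X \right)} = 1$
$t{\left(s,y \right)} = s \left(4 + \frac{2 y}{4 + y}\right)^{2}$ ($t{\left(s,y \right)} = \left(4 + \frac{2 y}{4 + y}\right)^{2} s = s \left(4 + \frac{2 y}{4 + y}\right)^{2}$)
$- 74 t{\left(j{\left(-5 \right)},-2 \right)} = - 74 \cdot 4 \cdot 1 \frac{1}{\left(4 - 2\right)^{2}} \left(8 + 3 \left(-2\right)\right)^{2} = - 74 \cdot 4 \cdot 1 \cdot \frac{1}{4} \left(8 - 6\right)^{2} = - 74 \cdot 4 \cdot 1 \cdot \frac{1}{4} \cdot 2^{2} = - 74 \cdot 4 \cdot 1 \cdot \frac{1}{4} \cdot 4 = \left(-74\right) 4 = -296$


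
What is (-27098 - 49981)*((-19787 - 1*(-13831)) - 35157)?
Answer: 3168948927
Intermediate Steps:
(-27098 - 49981)*((-19787 - 1*(-13831)) - 35157) = -77079*((-19787 + 13831) - 35157) = -77079*(-5956 - 35157) = -77079*(-41113) = 3168948927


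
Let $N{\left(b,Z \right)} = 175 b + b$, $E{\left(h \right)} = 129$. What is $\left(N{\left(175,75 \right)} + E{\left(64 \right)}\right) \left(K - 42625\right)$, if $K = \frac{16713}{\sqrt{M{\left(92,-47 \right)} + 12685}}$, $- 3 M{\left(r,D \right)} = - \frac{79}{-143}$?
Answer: $-1318348625 + \frac{516916377 \sqrt{2334526194}}{5441786} \approx -1.3138 \cdot 10^{9}$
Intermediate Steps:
$M{\left(r,D \right)} = - \frac{79}{429}$ ($M{\left(r,D \right)} = - \frac{\left(-79\right) \frac{1}{-143}}{3} = - \frac{\left(-79\right) \left(- \frac{1}{143}\right)}{3} = \left(- \frac{1}{3}\right) \frac{79}{143} = - \frac{79}{429}$)
$K = \frac{16713 \sqrt{2334526194}}{5441786}$ ($K = \frac{16713}{\sqrt{- \frac{79}{429} + 12685}} = \frac{16713}{\sqrt{\frac{5441786}{429}}} = \frac{16713}{\frac{1}{429} \sqrt{2334526194}} = 16713 \frac{\sqrt{2334526194}}{5441786} = \frac{16713 \sqrt{2334526194}}{5441786} \approx 148.39$)
$N{\left(b,Z \right)} = 176 b$
$\left(N{\left(175,75 \right)} + E{\left(64 \right)}\right) \left(K - 42625\right) = \left(176 \cdot 175 + 129\right) \left(\frac{16713 \sqrt{2334526194}}{5441786} - 42625\right) = \left(30800 + 129\right) \left(-42625 + \frac{16713 \sqrt{2334526194}}{5441786}\right) = 30929 \left(-42625 + \frac{16713 \sqrt{2334526194}}{5441786}\right) = -1318348625 + \frac{516916377 \sqrt{2334526194}}{5441786}$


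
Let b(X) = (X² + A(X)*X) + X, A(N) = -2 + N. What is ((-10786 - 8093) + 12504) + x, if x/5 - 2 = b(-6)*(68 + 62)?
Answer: 44335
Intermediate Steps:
b(X) = X + X² + X*(-2 + X) (b(X) = (X² + (-2 + X)*X) + X = (X² + X*(-2 + X)) + X = X + X² + X*(-2 + X))
x = 50710 (x = 10 + 5*((-6*(-1 + 2*(-6)))*(68 + 62)) = 10 + 5*(-6*(-1 - 12)*130) = 10 + 5*(-6*(-13)*130) = 10 + 5*(78*130) = 10 + 5*10140 = 10 + 50700 = 50710)
((-10786 - 8093) + 12504) + x = ((-10786 - 8093) + 12504) + 50710 = (-18879 + 12504) + 50710 = -6375 + 50710 = 44335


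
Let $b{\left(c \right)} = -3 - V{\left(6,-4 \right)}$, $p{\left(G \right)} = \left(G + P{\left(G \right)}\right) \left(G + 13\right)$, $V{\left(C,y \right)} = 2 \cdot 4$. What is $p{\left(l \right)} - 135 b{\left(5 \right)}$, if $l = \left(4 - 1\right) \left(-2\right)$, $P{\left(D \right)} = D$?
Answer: $1401$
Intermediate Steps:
$V{\left(C,y \right)} = 8$
$l = -6$ ($l = 3 \left(-2\right) = -6$)
$p{\left(G \right)} = 2 G \left(13 + G\right)$ ($p{\left(G \right)} = \left(G + G\right) \left(G + 13\right) = 2 G \left(13 + G\right)$)
$b{\left(c \right)} = -11$ ($b{\left(c \right)} = -3 - 8 = -11$)
$p{\left(l \right)} - 135 b{\left(5 \right)} = 2 \left(-6\right) \left(13 - 6\right) - -1485 = 2 \left(-6\right) 7 + 1485 = -84 + 1485 = 1401$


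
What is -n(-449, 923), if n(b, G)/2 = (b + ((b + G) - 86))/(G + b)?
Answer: 61/237 ≈ 0.25738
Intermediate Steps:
n(b, G) = 2*(-86 + G + 2*b)/(G + b) (n(b, G) = 2*((b + ((b + G) - 86))/(G + b)) = 2*((b + ((G + b) - 86))/(G + b)) = 2*((b + (-86 + G + b))/(G + b)) = 2*((-86 + G + 2*b)/(G + b)) = 2*(-86 + G + 2*b)/(G + b))
-n(-449, 923) = -2*(-86 + 923 + 2*(-449))/(923 - 449) = -2*(-86 + 923 - 898)/474 = -2*(-61)/474 = -1*(-61/237) = 61/237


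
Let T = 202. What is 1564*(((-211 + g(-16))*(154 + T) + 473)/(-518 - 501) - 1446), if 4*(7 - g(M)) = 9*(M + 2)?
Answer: -2209207868/1019 ≈ -2.1680e+6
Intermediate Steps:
g(M) = 5/2 - 9*M/4 (g(M) = 7 - 9*(M + 2)/4 = 7 - 9*(2 + M)/4 = 7 - (18 + 9*M)/4 = 7 + (-9/2 - 9*M/4) = 5/2 - 9*M/4)
1564*(((-211 + g(-16))*(154 + T) + 473)/(-518 - 501) - 1446) = 1564*(((-211 + (5/2 - 9/4*(-16)))*(154 + 202) + 473)/(-518 - 501) - 1446) = 1564*(((-211 + (5/2 + 36))*356 + 473)/(-1019) - 1446) = 1564*(((-211 + 77/2)*356 + 473)*(-1/1019) - 1446) = 1564*((-345/2*356 + 473)*(-1/1019) - 1446) = 1564*((-61410 + 473)*(-1/1019) - 1446) = 1564*(-60937*(-1/1019) - 1446) = 1564*(60937/1019 - 1446) = 1564*(-1412537/1019) = -2209207868/1019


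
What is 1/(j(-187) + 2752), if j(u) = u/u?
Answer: 1/2753 ≈ 0.00036324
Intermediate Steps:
j(u) = 1
1/(j(-187) + 2752) = 1/(1 + 2752) = 1/2753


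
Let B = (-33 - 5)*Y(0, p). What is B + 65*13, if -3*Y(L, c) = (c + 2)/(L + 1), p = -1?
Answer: 2573/3 ≈ 857.67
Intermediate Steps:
Y(L, c) = -(2 + c)/(3*(1 + L)) (Y(L, c) = -(c + 2)/(3*(L + 1)) = -(2 + c)/(3*(1 + L)))
B = 38/3 (B = (-33 - 5)*((-2 - 1*(-1))/(3*(1 + 0))) = -38*(-2 + 1)/(3*1) = -38*(-1)/3 = -38*(-⅓) = 38/3 ≈ 12.667)
B + 65*13 = 38/3 + 65*13 = 38/3 + 845 = 2573/3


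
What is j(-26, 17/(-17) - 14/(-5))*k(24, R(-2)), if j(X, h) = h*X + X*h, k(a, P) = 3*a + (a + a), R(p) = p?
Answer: -11232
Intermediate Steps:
k(a, P) = 5*a (k(a, P) = 3*a + 2*a = 5*a)
j(X, h) = 2*X*h (j(X, h) = X*h + X*h = 2*X*h)
j(-26, 17/(-17) - 14/(-5))*k(24, R(-2)) = (2*(-26)*(17/(-17) - 14/(-5)))*(5*24) = (2*(-26)*(17*(-1/17) - 14*(-⅕)))*120 = (2*(-26)*(-1 + 14/5))*120 = (2*(-26)*(9/5))*120 = -468/5*120 = -11232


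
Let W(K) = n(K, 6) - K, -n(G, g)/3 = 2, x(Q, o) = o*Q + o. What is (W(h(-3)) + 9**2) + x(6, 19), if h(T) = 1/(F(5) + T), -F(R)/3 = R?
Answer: 3745/18 ≈ 208.06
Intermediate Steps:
x(Q, o) = o + Q*o (x(Q, o) = Q*o + o = o + Q*o)
F(R) = -3*R
n(G, g) = -6 (n(G, g) = -3*2 = -6)
h(T) = 1/(-15 + T) (h(T) = 1/(-3*5 + T) = 1/(-15 + T))
W(K) = -6 - K
(W(h(-3)) + 9**2) + x(6, 19) = ((-6 - 1/(-15 - 3)) + 9**2) + 19*(1 + 6) = ((-6 - 1/(-18)) + 81) + 19*7 = ((-6 - 1*(-1/18)) + 81) + 133 = ((-6 + 1/18) + 81) + 133 = (-107/18 + 81) + 133 = 1351/18 + 133 = 3745/18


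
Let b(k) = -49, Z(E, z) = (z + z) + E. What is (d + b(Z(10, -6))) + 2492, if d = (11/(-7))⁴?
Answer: 5880284/2401 ≈ 2449.1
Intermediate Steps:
Z(E, z) = E + 2*z (Z(E, z) = 2*z + E = E + 2*z)
d = 14641/2401 (d = (11*(-⅐))⁴ = (-11/7)⁴ = 14641/2401 ≈ 6.0979)
(d + b(Z(10, -6))) + 2492 = (14641/2401 - 49) + 2492 = -103008/2401 + 2492 = 5880284/2401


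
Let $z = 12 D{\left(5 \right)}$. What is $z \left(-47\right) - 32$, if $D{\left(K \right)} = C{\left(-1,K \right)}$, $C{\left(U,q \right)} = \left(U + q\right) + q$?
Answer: $-5108$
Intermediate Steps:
$C{\left(U,q \right)} = U + 2 q$
$D{\left(K \right)} = -1 + 2 K$
$z = 108$ ($z = 12 \left(-1 + 2 \cdot 5\right) = 12 \left(-1 + 10\right) = 12 \cdot 9 = 108$)
$z \left(-47\right) - 32 = 108 \left(-47\right) - 32 = -5076 - 32 = -5108$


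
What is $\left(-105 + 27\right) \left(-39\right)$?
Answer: $3042$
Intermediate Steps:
$\left(-105 + 27\right) \left(-39\right) = \left(-78\right) \left(-39\right) = 3042$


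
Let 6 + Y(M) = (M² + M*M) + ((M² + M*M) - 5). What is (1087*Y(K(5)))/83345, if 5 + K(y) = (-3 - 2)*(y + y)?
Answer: 13140743/83345 ≈ 157.67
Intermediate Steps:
K(y) = -5 - 10*y (K(y) = -5 + (-3 - 2)*(y + y) = -5 - 10*y)
Y(M) = -11 + 4*M² (Y(M) = -6 + ((M² + M*M) + ((M² + M*M) - 5)) = -6 + ((M² + M²) + ((M² + M²) - 5)) = -6 + (2*M² + (2*M² - 5)) = -6 + (2*M² + (-5 + 2*M²)) = -6 + (-5 + 4*M²) = -11 + 4*M²)
(1087*Y(K(5)))/83345 = (1087*(-11 + 4*(-5 - 10*5)²))/83345 = (1087*(-11 + 4*(-5 - 50)²))*(1/83345) = (1087*(-11 + 4*(-55)²))*(1/83345) = (1087*(-11 + 4*3025))*(1/83345) = (1087*(-11 + 12100))*(1/83345) = (1087*12089)*(1/83345) = 13140743*(1/83345) = 13140743/83345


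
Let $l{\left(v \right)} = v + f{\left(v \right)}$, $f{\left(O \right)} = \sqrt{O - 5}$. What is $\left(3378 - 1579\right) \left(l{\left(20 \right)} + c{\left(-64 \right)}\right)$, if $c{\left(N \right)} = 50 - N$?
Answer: $241066 + 1799 \sqrt{15} \approx 2.4803 \cdot 10^{5}$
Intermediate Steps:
$f{\left(O \right)} = \sqrt{-5 + O}$
$l{\left(v \right)} = v + \sqrt{-5 + v}$
$\left(3378 - 1579\right) \left(l{\left(20 \right)} + c{\left(-64 \right)}\right) = \left(3378 - 1579\right) \left(\left(20 + \sqrt{-5 + 20}\right) + \left(50 - -64\right)\right) = 1799 \left(\left(20 + \sqrt{15}\right) + \left(50 + 64\right)\right) = 1799 \left(\left(20 + \sqrt{15}\right) + 114\right) = 1799 \left(134 + \sqrt{15}\right) = 241066 + 1799 \sqrt{15}$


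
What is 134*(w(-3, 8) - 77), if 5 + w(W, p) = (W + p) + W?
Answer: -10720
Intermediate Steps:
w(W, p) = -5 + p + 2*W (w(W, p) = -5 + ((W + p) + W) = -5 + (p + 2*W) = -5 + p + 2*W)
134*(w(-3, 8) - 77) = 134*((-5 + 8 + 2*(-3)) - 77) = 134*((-5 + 8 - 6) - 77) = 134*(-3 - 77) = 134*(-80) = -10720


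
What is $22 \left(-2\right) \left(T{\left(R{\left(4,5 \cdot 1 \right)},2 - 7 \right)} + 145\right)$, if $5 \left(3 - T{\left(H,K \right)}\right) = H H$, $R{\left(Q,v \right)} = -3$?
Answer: $- \frac{32164}{5} \approx -6432.8$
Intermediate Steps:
$T{\left(H,K \right)} = 3 - \frac{H^{2}}{5}$ ($T{\left(H,K \right)} = 3 - \frac{H H}{5} = 3 - \frac{H^{2}}{5}$)
$22 \left(-2\right) \left(T{\left(R{\left(4,5 \cdot 1 \right)},2 - 7 \right)} + 145\right) = 22 \left(-2\right) \left(\left(3 - \frac{\left(-3\right)^{2}}{5}\right) + 145\right) = - 44 \left(\left(3 - \frac{9}{5}\right) + 145\right) = - 44 \left(\frac{6}{5} + 145\right) = \left(-44\right) \frac{731}{5} = - \frac{32164}{5}$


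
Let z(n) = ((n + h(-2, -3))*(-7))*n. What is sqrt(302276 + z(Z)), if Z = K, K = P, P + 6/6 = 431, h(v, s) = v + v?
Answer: 4*I*sqrt(61249) ≈ 989.94*I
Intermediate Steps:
h(v, s) = 2*v
P = 430 (P = -1 + 431 = 430)
K = 430
Z = 430
z(n) = n*(28 - 7*n) (z(n) = ((n + 2*(-2))*(-7))*n = ((n - 4)*(-7))*n = ((-4 + n)*(-7))*n = (28 - 7*n)*n = n*(28 - 7*n))
sqrt(302276 + z(Z)) = sqrt(302276 + 7*430*(4 - 1*430)) = sqrt(302276 + 7*430*(4 - 430)) = sqrt(302276 + 7*430*(-426)) = sqrt(302276 - 1282260) = sqrt(-979984) = 4*I*sqrt(61249)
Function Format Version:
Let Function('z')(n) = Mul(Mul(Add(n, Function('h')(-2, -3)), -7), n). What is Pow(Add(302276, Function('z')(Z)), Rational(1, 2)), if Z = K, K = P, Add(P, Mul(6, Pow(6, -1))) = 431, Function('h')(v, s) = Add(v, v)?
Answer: Mul(4, I, Pow(61249, Rational(1, 2))) ≈ Mul(989.94, I)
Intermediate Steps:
Function('h')(v, s) = Mul(2, v)
P = 430 (P = Add(-1, 431) = 430)
K = 430
Z = 430
Function('z')(n) = Mul(n, Add(28, Mul(-7, n))) (Function('z')(n) = Mul(Mul(Add(n, Mul(2, -2)), -7), n) = Mul(Mul(Add(n, -4), -7), n) = Mul(Mul(Add(-4, n), -7), n) = Mul(Add(28, Mul(-7, n)), n) = Mul(n, Add(28, Mul(-7, n))))
Pow(Add(302276, Function('z')(Z)), Rational(1, 2)) = Pow(Add(302276, Mul(7, 430, Add(4, Mul(-1, 430)))), Rational(1, 2)) = Pow(Add(302276, Mul(7, 430, Add(4, -430))), Rational(1, 2)) = Pow(Add(302276, Mul(7, 430, -426)), Rational(1, 2)) = Pow(Add(302276, -1282260), Rational(1, 2)) = Pow(-979984, Rational(1, 2)) = Mul(4, I, Pow(61249, Rational(1, 2)))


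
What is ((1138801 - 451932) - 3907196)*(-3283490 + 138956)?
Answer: 10126427742618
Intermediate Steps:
((1138801 - 451932) - 3907196)*(-3283490 + 138956) = (686869 - 3907196)*(-3144534) = -3220327*(-3144534) = 10126427742618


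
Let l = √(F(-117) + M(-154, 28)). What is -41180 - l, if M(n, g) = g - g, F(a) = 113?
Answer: -41180 - √113 ≈ -41191.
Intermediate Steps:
M(n, g) = 0
l = √113 (l = √(113 + 0) = √113 ≈ 10.630)
-41180 - l = -41180 - √113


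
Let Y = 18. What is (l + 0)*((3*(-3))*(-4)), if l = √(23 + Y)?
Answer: 36*√41 ≈ 230.51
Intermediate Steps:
l = √41 (l = √(23 + 18) = √41 ≈ 6.4031)
(l + 0)*((3*(-3))*(-4)) = (√41 + 0)*((3*(-3))*(-4)) = √41*(-9*(-4)) = √41*36 = 36*√41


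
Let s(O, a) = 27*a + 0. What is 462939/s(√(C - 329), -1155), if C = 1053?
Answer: -154313/10395 ≈ -14.845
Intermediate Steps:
s(O, a) = 27*a
462939/s(√(C - 329), -1155) = 462939/((27*(-1155))) = 462939/(-31185) = 462939*(-1/31185) = -154313/10395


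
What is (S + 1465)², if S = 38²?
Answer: 8462281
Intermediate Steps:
S = 1444
(S + 1465)² = (1444 + 1465)² = 2909² = 8462281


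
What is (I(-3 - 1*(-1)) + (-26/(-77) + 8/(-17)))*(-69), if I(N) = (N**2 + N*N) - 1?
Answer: -620241/1309 ≈ -473.83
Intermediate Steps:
I(N) = -1 + 2*N**2 (I(N) = (N**2 + N**2) - 1 = 2*N**2 - 1 = -1 + 2*N**2)
(I(-3 - 1*(-1)) + (-26/(-77) + 8/(-17)))*(-69) = ((-1 + 2*(-3 - 1*(-1))**2) + (-26/(-77) + 8/(-17)))*(-69) = ((-1 + 2*(-3 + 1)**2) + (-26*(-1/77) + 8*(-1/17)))*(-69) = ((-1 + 2*(-2)**2) + (26/77 - 8/17))*(-69) = ((-1 + 2*4) - 174/1309)*(-69) = ((-1 + 8) - 174/1309)*(-69) = (7 - 174/1309)*(-69) = (8989/1309)*(-69) = -620241/1309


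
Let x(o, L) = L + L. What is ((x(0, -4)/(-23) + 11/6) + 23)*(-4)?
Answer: -6950/69 ≈ -100.72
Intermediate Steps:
x(o, L) = 2*L
((x(0, -4)/(-23) + 11/6) + 23)*(-4) = (((2*(-4))/(-23) + 11/6) + 23)*(-4) = ((-8*(-1/23) + 11*(⅙)) + 23)*(-4) = ((8/23 + 11/6) + 23)*(-4) = (301/138 + 23)*(-4) = (3475/138)*(-4) = -6950/69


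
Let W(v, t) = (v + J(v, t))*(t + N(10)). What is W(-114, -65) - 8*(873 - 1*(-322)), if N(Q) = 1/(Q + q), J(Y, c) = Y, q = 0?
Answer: 26186/5 ≈ 5237.2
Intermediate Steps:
N(Q) = 1/Q (N(Q) = 1/(Q + 0) = 1/Q)
W(v, t) = 2*v*(⅒ + t) (W(v, t) = (v + v)*(t + 1/10) = (2*v)*(t + ⅒) = (2*v)*(⅒ + t) = 2*v*(⅒ + t))
W(-114, -65) - 8*(873 - 1*(-322)) = (⅕)*(-114)*(1 + 10*(-65)) - 8*(873 - 1*(-322)) = (⅕)*(-114)*(1 - 650) - 8*(873 + 322) = (⅕)*(-114)*(-649) - 8*1195 = 73986/5 - 1*9560 = 73986/5 - 9560 = 26186/5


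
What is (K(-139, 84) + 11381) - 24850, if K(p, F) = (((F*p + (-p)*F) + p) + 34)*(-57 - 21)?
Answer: -5279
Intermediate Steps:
K(p, F) = -2652 - 78*p (K(p, F) = (((F*p - F*p) + p) + 34)*(-78) = ((0 + p) + 34)*(-78) = (p + 34)*(-78) = (34 + p)*(-78) = -2652 - 78*p)
(K(-139, 84) + 11381) - 24850 = ((-2652 - 78*(-139)) + 11381) - 24850 = ((-2652 + 10842) + 11381) - 24850 = (8190 + 11381) - 24850 = 19571 - 24850 = -5279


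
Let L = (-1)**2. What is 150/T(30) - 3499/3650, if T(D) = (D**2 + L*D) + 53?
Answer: -2892017/3587950 ≈ -0.80604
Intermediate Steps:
L = 1
T(D) = 53 + D + D**2 (T(D) = (D**2 + 1*D) + 53 = (D**2 + D) + 53 = (D + D**2) + 53 = 53 + D + D**2)
150/T(30) - 3499/3650 = 150/(53 + 30 + 30**2) - 3499/3650 = 150/(53 + 30 + 900) - 3499*1/3650 = 150/983 - 3499/3650 = -2892017/3587950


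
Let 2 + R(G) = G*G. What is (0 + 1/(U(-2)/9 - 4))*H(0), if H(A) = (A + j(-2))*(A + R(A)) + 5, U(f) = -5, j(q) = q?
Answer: -81/41 ≈ -1.9756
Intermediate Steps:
R(G) = -2 + G² (R(G) = -2 + G*G = -2 + G²)
H(A) = 5 + (-2 + A)*(-2 + A + A²) (H(A) = (A - 2)*(A + (-2 + A²)) + 5 = (-2 + A)*(-2 + A + A²) + 5 = 5 + (-2 + A)*(-2 + A + A²))
(0 + 1/(U(-2)/9 - 4))*H(0) = (0 + 1/(-5/9 - 4))*(9 + 0³ - 1*0² - 4*0) = (0 + 1/(-5*⅑ - 4))*(9 + 0 - 1*0 + 0) = (0 + 1/(-5/9 - 4))*(9 + 0 + 0 + 0) = (0 + 1/(-41/9))*9 = (0 - 9/41)*9 = -9/41*9 = -81/41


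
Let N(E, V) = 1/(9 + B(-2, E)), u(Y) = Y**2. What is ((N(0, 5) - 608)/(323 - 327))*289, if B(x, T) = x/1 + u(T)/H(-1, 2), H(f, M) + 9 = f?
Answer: 1229695/28 ≈ 43918.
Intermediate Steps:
H(f, M) = -9 + f
B(x, T) = x - T**2/10 (B(x, T) = x/1 + T**2/(-9 - 1) = x*1 + T**2/(-10) = x + T**2*(-1/10) = x - T**2/10)
N(E, V) = 1/(7 - E**2/10) (N(E, V) = 1/(9 + (-2 - E**2/10)) = 1/(7 - E**2/10))
((N(0, 5) - 608)/(323 - 327))*289 = ((-10/(-70 + 0**2) - 608)/(323 - 327))*289 = ((-10/(-70 + 0) - 608)/(-4))*289 = ((-10/(-70) - 608)*(-1/4))*289 = ((-10*(-1/70) - 608)*(-1/4))*289 = ((1/7 - 608)*(-1/4))*289 = -4255/7*(-1/4)*289 = (4255/28)*289 = 1229695/28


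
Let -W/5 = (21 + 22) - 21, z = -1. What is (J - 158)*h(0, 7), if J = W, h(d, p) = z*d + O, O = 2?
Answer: -536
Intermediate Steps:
h(d, p) = 2 - d (h(d, p) = -d + 2 = 2 - d)
W = -110 (W = -5*((21 + 22) - 21) = -5*(43 - 21) = -5*22 = -110)
J = -110
(J - 158)*h(0, 7) = (-110 - 158)*(2 - 1*0) = -268*(2 + 0) = -268*2 = -536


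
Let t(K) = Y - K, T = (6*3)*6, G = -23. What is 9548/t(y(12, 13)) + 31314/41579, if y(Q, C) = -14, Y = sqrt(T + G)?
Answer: 5561423942/4615269 - 9548*sqrt(85)/111 ≈ 411.96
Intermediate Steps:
T = 108 (T = 18*6 = 108)
Y = sqrt(85) (Y = sqrt(108 - 23) = sqrt(85) ≈ 9.2195)
t(K) = sqrt(85) - K
9548/t(y(12, 13)) + 31314/41579 = 9548/(sqrt(85) - 1*(-14)) + 31314/41579 = 9548/(sqrt(85) + 14) + 31314*(1/41579) = 9548/(14 + sqrt(85)) + 31314/41579 = 31314/41579 + 9548/(14 + sqrt(85))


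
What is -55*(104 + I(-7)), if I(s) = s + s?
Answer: -4950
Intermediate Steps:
I(s) = 2*s
-55*(104 + I(-7)) = -55*(104 + 2*(-7)) = -55*(104 - 14) = -55*90 = -4950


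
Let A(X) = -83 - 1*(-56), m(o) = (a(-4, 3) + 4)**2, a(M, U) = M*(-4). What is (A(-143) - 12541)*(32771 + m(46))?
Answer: -416893128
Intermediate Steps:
a(M, U) = -4*M
m(o) = 400 (m(o) = (-4*(-4) + 4)**2 = (16 + 4)**2 = 20**2 = 400)
A(X) = -27 (A(X) = -83 + 56 = -27)
(A(-143) - 12541)*(32771 + m(46)) = (-27 - 12541)*(32771 + 400) = -12568*33171 = -416893128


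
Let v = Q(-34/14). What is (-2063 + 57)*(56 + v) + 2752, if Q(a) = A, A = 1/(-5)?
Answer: -545914/5 ≈ -1.0918e+5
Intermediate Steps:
A = -⅕ ≈ -0.20000
Q(a) = -⅕
v = -⅕ ≈ -0.20000
(-2063 + 57)*(56 + v) + 2752 = (-2063 + 57)*(56 - ⅕) + 2752 = -2006*279/5 + 2752 = -559674/5 + 2752 = -545914/5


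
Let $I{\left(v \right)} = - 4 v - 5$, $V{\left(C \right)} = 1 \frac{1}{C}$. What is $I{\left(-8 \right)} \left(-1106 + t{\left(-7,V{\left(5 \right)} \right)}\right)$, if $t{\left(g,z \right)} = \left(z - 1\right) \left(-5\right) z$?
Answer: $- \frac{149202}{5} \approx -29840.0$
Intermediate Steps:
$V{\left(C \right)} = \frac{1}{C}$
$I{\left(v \right)} = -5 - 4 v$
$t{\left(g,z \right)} = z \left(5 - 5 z\right)$ ($t{\left(g,z \right)} = \left(-1 + z\right) \left(-5\right) z = \left(5 - 5 z\right) z = z \left(5 - 5 z\right)$)
$I{\left(-8 \right)} \left(-1106 + t{\left(-7,V{\left(5 \right)} \right)}\right) = \left(-5 - -32\right) \left(-1106 + \frac{5 \left(1 - \frac{1}{5}\right)}{5}\right) = \left(-5 + 32\right) \left(-1106 + 5 \cdot \frac{1}{5} \left(1 - \frac{1}{5}\right)\right) = 27 \left(-1106 + 5 \cdot \frac{1}{5} \left(1 - \frac{1}{5}\right)\right) = 27 \left(-1106 + 5 \cdot \frac{1}{5} \cdot \frac{4}{5}\right) = 27 \left(-1106 + \frac{4}{5}\right) = 27 \left(- \frac{5526}{5}\right) = - \frac{149202}{5}$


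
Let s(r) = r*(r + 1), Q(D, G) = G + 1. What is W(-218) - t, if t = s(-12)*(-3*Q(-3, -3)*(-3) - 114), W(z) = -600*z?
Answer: 148224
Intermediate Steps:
Q(D, G) = 1 + G
s(r) = r*(1 + r)
t = -17424 (t = (-12*(1 - 12))*(-3*(1 - 3)*(-3) - 114) = (-12*(-11))*(-3*(-2)*(-3) - 114) = 132*(6*(-3) - 114) = 132*(-18 - 114) = 132*(-132) = -17424)
W(-218) - t = -600*(-218) - 1*(-17424) = 130800 + 17424 = 148224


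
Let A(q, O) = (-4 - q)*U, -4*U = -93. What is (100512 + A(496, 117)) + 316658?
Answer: 405545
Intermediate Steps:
U = 93/4 (U = -1/4*(-93) = 93/4 ≈ 23.250)
A(q, O) = -93 - 93*q/4 (A(q, O) = (-4 - q)*(93/4) = -93 - 93*q/4)
(100512 + A(496, 117)) + 316658 = (100512 + (-93 - 93/4*496)) + 316658 = (100512 + (-93 - 11532)) + 316658 = (100512 - 11625) + 316658 = 88887 + 316658 = 405545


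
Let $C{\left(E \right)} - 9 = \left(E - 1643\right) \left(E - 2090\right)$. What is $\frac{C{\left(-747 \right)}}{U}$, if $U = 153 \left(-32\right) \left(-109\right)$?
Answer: $\frac{6780439}{533664} \approx 12.705$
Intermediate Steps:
$U = 533664$ ($U = \left(-4896\right) \left(-109\right) = 533664$)
$C{\left(E \right)} = 9 + \left(-2090 + E\right) \left(-1643 + E\right)$ ($C{\left(E \right)} = 9 + \left(E - 1643\right) \left(E - 2090\right) = 9 + \left(-1643 + E\right) \left(-2090 + E\right) = 9 + \left(-2090 + E\right) \left(-1643 + E\right)$)
$\frac{C{\left(-747 \right)}}{U} = \frac{3433879 + \left(-747\right)^{2} - -2788551}{533664} = \left(3433879 + 558009 + 2788551\right) \frac{1}{533664} = 6780439 \cdot \frac{1}{533664} = \frac{6780439}{533664}$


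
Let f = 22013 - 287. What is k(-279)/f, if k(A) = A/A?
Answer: 1/21726 ≈ 4.6028e-5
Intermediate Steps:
k(A) = 1
f = 21726
k(-279)/f = 1/21726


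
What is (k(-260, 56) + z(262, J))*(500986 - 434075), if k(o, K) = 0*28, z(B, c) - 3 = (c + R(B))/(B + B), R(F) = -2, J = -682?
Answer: 14854242/131 ≈ 1.1339e+5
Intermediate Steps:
z(B, c) = 3 + (-2 + c)/(2*B) (z(B, c) = 3 + (c - 2)/(B + B) = 3 + (-2 + c)/((2*B)) = 3 + (-2 + c)*(1/(2*B)) = 3 + (-2 + c)/(2*B))
k(o, K) = 0
(k(-260, 56) + z(262, J))*(500986 - 434075) = (0 + (½)*(-2 - 682 + 6*262)/262)*(500986 - 434075) = (0 + (½)*(1/262)*(-2 - 682 + 1572))*66911 = (0 + (½)*(1/262)*888)*66911 = (0 + 222/131)*66911 = (222/131)*66911 = 14854242/131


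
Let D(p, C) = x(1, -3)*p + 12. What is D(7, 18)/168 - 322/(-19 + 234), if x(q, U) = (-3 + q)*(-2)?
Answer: -5687/4515 ≈ -1.2596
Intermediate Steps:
x(q, U) = 6 - 2*q
D(p, C) = 12 + 4*p (D(p, C) = (6 - 2*1)*p + 12 = (6 - 2)*p + 12 = 4*p + 12 = 12 + 4*p)
D(7, 18)/168 - 322/(-19 + 234) = (12 + 4*7)/168 - 322/(-19 + 234) = (12 + 28)*(1/168) - 322/215 = 40*(1/168) - 322*1/215 = 5/21 - 322/215 = -5687/4515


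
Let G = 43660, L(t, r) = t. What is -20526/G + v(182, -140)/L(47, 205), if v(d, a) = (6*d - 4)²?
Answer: 25840649159/1026010 ≈ 25186.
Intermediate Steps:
v(d, a) = (-4 + 6*d)²
-20526/G + v(182, -140)/L(47, 205) = -20526/43660 + (4*(-2 + 3*182)²)/47 = -20526*1/43660 + (4*(-2 + 546)²)*(1/47) = -10263/21830 + (4*544²)*(1/47) = -10263/21830 + (4*295936)*(1/47) = -10263/21830 + 1183744*(1/47) = -10263/21830 + 1183744/47 = 25840649159/1026010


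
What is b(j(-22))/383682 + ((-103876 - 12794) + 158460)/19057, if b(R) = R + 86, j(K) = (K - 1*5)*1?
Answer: 16035195143/7311827874 ≈ 2.1931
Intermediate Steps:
j(K) = -5 + K (j(K) = (K - 5)*1 = (-5 + K)*1 = -5 + K)
b(R) = 86 + R
b(j(-22))/383682 + ((-103876 - 12794) + 158460)/19057 = (86 + (-5 - 22))/383682 + ((-103876 - 12794) + 158460)/19057 = (86 - 27)*(1/383682) + (-116670 + 158460)*(1/19057) = 59*(1/383682) + 41790*(1/19057) = 59/383682 + 41790/19057 = 16035195143/7311827874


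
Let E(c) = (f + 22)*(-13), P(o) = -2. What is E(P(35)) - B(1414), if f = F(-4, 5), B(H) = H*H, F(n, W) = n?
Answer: -1999630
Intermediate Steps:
B(H) = H**2
f = -4
E(c) = -234 (E(c) = (-4 + 22)*(-13) = 18*(-13) = -234)
E(P(35)) - B(1414) = -234 - 1*1414**2 = -234 - 1*1999396 = -234 - 1999396 = -1999630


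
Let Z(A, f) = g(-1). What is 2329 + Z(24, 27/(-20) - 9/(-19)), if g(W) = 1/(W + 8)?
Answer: 16304/7 ≈ 2329.1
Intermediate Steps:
g(W) = 1/(8 + W)
Z(A, f) = ⅐ (Z(A, f) = 1/(8 - 1) = 1/7 = ⅐)
2329 + Z(24, 27/(-20) - 9/(-19)) = 2329 + ⅐ = 16304/7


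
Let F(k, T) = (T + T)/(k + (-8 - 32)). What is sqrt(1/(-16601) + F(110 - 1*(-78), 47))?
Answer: sqrt(958422246002)/1228474 ≈ 0.79692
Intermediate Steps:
F(k, T) = 2*T/(-40 + k) (F(k, T) = (2*T)/(k - 40) = (2*T)/(-40 + k) = 2*T/(-40 + k))
sqrt(1/(-16601) + F(110 - 1*(-78), 47)) = sqrt(1/(-16601) + 2*47/(-40 + (110 - 1*(-78)))) = sqrt(-1/16601 + 2*47/(-40 + (110 + 78))) = sqrt(-1/16601 + 2*47/(-40 + 188)) = sqrt(-1/16601 + 2*47/148) = sqrt(-1/16601 + 2*47*(1/148)) = sqrt(-1/16601 + 47/74) = sqrt(780173/1228474) = sqrt(958422246002)/1228474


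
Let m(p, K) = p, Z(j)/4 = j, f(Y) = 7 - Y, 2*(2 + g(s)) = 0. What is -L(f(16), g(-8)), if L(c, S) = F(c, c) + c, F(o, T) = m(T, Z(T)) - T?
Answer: 9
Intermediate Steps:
g(s) = -2 (g(s) = -2 + (½)*0 = -2 + 0 = -2)
Z(j) = 4*j
F(o, T) = 0 (F(o, T) = T - T = 0)
L(c, S) = c (L(c, S) = 0 + c = c)
-L(f(16), g(-8)) = -(7 - 1*16) = -(7 - 16) = -1*(-9) = 9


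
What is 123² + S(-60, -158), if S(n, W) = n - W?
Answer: 15227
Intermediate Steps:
123² + S(-60, -158) = 123² + (-60 - 1*(-158)) = 15129 + (-60 + 158) = 15129 + 98 = 15227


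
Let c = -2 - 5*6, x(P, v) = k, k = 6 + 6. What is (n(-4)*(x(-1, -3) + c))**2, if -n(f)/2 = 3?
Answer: 14400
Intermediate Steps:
n(f) = -6 (n(f) = -2*3 = -6)
k = 12
x(P, v) = 12
c = -32 (c = -2 - 1*30 = -2 - 30 = -32)
(n(-4)*(x(-1, -3) + c))**2 = (-6*(12 - 32))**2 = (-6*(-20))**2 = 120**2 = 14400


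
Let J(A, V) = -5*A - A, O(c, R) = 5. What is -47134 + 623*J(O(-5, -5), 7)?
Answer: -65824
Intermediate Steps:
J(A, V) = -6*A
-47134 + 623*J(O(-5, -5), 7) = -47134 + 623*(-6*5) = -47134 + 623*(-30) = -47134 - 18690 = -65824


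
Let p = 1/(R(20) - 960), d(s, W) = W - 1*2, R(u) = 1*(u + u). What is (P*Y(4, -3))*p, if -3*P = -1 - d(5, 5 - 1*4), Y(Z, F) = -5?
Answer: 0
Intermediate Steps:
R(u) = 2*u (R(u) = 1*(2*u) = 2*u)
d(s, W) = -2 + W (d(s, W) = W - 2 = -2 + W)
p = -1/920 (p = 1/(2*20 - 960) = 1/(40 - 960) = 1/(-920) = -1/920 ≈ -0.0010870)
P = 0 (P = -(-1 - (-2 + (5 - 1*4)))/3 = -(-1 - (-2 + (5 - 4)))/3 = -(-1 - (-2 + 1))/3 = -(-1 - 1*(-1))/3 = -(-1 + 1)/3 = -⅓*0 = 0)
(P*Y(4, -3))*p = (0*(-5))*(-1/920) = 0*(-1/920) = 0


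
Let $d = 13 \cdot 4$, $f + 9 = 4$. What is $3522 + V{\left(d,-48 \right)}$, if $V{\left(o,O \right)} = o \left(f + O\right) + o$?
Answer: $818$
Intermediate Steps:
$f = -5$ ($f = -9 + 4 = -5$)
$d = 52$
$V{\left(o,O \right)} = o + o \left(-5 + O\right)$ ($V{\left(o,O \right)} = o \left(-5 + O\right) + o = o + o \left(-5 + O\right)$)
$3522 + V{\left(d,-48 \right)} = 3522 + 52 \left(-4 - 48\right) = 3522 + 52 \left(-52\right) = 3522 - 2704 = 818$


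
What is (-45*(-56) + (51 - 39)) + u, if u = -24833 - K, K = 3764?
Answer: -26065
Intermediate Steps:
u = -28597 (u = -24833 - 1*3764 = -24833 - 3764 = -28597)
(-45*(-56) + (51 - 39)) + u = (-45*(-56) + (51 - 39)) - 28597 = (2520 + 12) - 28597 = 2532 - 28597 = -26065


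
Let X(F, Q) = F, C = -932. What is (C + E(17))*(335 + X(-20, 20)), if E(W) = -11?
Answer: -297045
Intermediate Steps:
(C + E(17))*(335 + X(-20, 20)) = (-932 - 11)*(335 - 20) = -943*315 = -297045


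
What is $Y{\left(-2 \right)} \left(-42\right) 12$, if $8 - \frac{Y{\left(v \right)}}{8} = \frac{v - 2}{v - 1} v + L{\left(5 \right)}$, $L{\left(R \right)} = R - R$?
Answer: $-43008$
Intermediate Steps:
$L{\left(R \right)} = 0$
$Y{\left(v \right)} = 64 - \frac{8 v \left(-2 + v\right)}{-1 + v}$ ($Y{\left(v \right)} = 64 - 8 \left(\frac{v - 2}{v - 1} v + 0\right) = 64 - 8 \left(\frac{-2 + v}{-1 + v} v + 0\right) = 64 - 8 \left(\frac{v \left(-2 + v\right)}{-1 + v} + 0\right) = 64 - 8 \frac{v \left(-2 + v\right)}{-1 + v} = 64 - \frac{8 v \left(-2 + v\right)}{-1 + v}$)
$Y{\left(-2 \right)} \left(-42\right) 12 = \frac{8 \left(-8 - \left(-2\right)^{2} + 10 \left(-2\right)\right)}{-1 - 2} \left(-42\right) 12 = \frac{8 \left(-8 - 4 - 20\right)}{-3} \left(-42\right) 12 = 8 \left(- \frac{1}{3}\right) \left(-8 - 4 - 20\right) \left(-42\right) 12 = 8 \left(- \frac{1}{3}\right) \left(-32\right) \left(-42\right) 12 = \frac{256}{3} \left(-42\right) 12 = \left(-3584\right) 12 = -43008$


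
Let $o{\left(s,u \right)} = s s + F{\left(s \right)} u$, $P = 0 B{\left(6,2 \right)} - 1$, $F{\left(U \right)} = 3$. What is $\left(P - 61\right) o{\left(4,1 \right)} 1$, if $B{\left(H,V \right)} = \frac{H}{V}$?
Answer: $-1178$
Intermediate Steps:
$P = -1$ ($P = 0 \cdot \frac{6}{2} - 1 = 0 \cdot 6 \cdot \frac{1}{2} - 1 = 0 \cdot 3 - 1 = 0 - 1 = -1$)
$o{\left(s,u \right)} = s^{2} + 3 u$ ($o{\left(s,u \right)} = s s + 3 u = s^{2} + 3 u$)
$\left(P - 61\right) o{\left(4,1 \right)} 1 = \left(-1 - 61\right) \left(4^{2} + 3 \cdot 1\right) 1 = - 62 \left(16 + 3\right) 1 = - 62 \cdot 19 \cdot 1 = \left(-62\right) 19 = -1178$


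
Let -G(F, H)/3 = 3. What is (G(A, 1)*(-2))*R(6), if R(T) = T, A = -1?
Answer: 108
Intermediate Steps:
G(F, H) = -9 (G(F, H) = -3*3 = -9)
(G(A, 1)*(-2))*R(6) = -9*(-2)*6 = 18*6 = 108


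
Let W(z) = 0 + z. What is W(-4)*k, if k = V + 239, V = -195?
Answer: -176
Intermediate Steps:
k = 44 (k = -195 + 239 = 44)
W(z) = z
W(-4)*k = -4*44 = -176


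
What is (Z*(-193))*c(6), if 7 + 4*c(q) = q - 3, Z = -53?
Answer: -10229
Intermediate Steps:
c(q) = -5/2 + q/4 (c(q) = -7/4 + (q - 3)/4 = -7/4 + (-3 + q)/4 = -7/4 + (-¾ + q/4) = -5/2 + q/4)
(Z*(-193))*c(6) = (-53*(-193))*(-5/2 + (¼)*6) = 10229*(-5/2 + 3/2) = 10229*(-1) = -10229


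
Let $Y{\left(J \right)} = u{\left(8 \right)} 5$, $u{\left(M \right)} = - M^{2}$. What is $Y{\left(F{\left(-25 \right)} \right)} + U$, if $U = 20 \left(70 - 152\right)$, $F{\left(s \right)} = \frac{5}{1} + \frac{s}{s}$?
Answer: $-1960$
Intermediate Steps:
$F{\left(s \right)} = 6$ ($F{\left(s \right)} = 5 \cdot 1 + 1 = 5 + 1 = 6$)
$Y{\left(J \right)} = -320$ ($Y{\left(J \right)} = - 8^{2} \cdot 5 = \left(-1\right) 64 \cdot 5 = \left(-64\right) 5 = -320$)
$U = -1640$ ($U = 20 \left(-82\right) = -1640$)
$Y{\left(F{\left(-25 \right)} \right)} + U = -320 - 1640 = -1960$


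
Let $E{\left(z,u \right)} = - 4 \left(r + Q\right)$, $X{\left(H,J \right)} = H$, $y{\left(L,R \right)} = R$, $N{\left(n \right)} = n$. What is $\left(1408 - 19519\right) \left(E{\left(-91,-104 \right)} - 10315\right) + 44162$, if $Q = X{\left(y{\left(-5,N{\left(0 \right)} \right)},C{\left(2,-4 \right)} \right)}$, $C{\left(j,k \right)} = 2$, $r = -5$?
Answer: $186496907$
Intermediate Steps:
$Q = 0$
$E{\left(z,u \right)} = 20$ ($E{\left(z,u \right)} = - 4 \left(-5 + 0\right) = \left(-4\right) \left(-5\right) = 20$)
$\left(1408 - 19519\right) \left(E{\left(-91,-104 \right)} - 10315\right) + 44162 = \left(1408 - 19519\right) \left(20 - 10315\right) + 44162 = \left(-18111\right) \left(-10295\right) + 44162 = 186452745 + 44162 = 186496907$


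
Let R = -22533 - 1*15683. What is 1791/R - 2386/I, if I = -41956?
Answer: 235885/23579272 ≈ 0.010004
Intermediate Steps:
R = -38216 (R = -22533 - 15683 = -38216)
1791/R - 2386/I = 1791/(-38216) - 2386/(-41956) = 1791*(-1/38216) - 2386*(-1/41956) = -1791/38216 + 1193/20978 = 235885/23579272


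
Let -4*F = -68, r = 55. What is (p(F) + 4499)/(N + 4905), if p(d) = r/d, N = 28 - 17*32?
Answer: 994/969 ≈ 1.0258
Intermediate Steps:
F = 17 (F = -¼*(-68) = 17)
N = -516 (N = 28 - 544 = -516)
p(d) = 55/d
(p(F) + 4499)/(N + 4905) = (55/17 + 4499)/(-516 + 4905) = (55*(1/17) + 4499)/4389 = (55/17 + 4499)*(1/4389) = (76538/17)*(1/4389) = 994/969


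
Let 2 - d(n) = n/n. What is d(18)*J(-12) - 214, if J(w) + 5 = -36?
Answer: -255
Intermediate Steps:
J(w) = -41 (J(w) = -5 - 36 = -41)
d(n) = 1 (d(n) = 2 - n/n = 2 - 1*1 = 2 - 1 = 1)
d(18)*J(-12) - 214 = 1*(-41) - 214 = -41 - 214 = -255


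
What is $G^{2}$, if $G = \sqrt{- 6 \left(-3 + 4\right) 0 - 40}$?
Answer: $-40$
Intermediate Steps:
$G = 2 i \sqrt{10}$ ($G = \sqrt{\left(-6\right) 1 \cdot 0 - 40} = \sqrt{\left(-6\right) 0 - 40} = \sqrt{0 - 40} = \sqrt{-40} = 2 i \sqrt{10} \approx 6.3246 i$)
$G^{2} = \left(2 i \sqrt{10}\right)^{2} = -40$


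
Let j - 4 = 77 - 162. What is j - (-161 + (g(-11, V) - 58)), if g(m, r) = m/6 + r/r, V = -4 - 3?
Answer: 833/6 ≈ 138.83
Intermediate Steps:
V = -7
g(m, r) = 1 + m/6 (g(m, r) = m*(⅙) + 1 = m/6 + 1 = 1 + m/6)
j = -81 (j = 4 + (77 - 162) = 4 - 85 = -81)
j - (-161 + (g(-11, V) - 58)) = -81 - (-161 + ((1 + (⅙)*(-11)) - 58)) = -81 - (-161 + ((1 - 11/6) - 58)) = -81 - (-161 + (-⅚ - 58)) = -81 - (-161 - 353/6) = -81 - 1*(-1319/6) = -81 + 1319/6 = 833/6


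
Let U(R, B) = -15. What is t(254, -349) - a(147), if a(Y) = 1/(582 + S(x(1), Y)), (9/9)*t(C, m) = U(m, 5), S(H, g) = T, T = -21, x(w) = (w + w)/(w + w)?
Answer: -8416/561 ≈ -15.002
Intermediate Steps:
x(w) = 1 (x(w) = (2*w)/((2*w)) = (2*w)*(1/(2*w)) = 1)
S(H, g) = -21
t(C, m) = -15
a(Y) = 1/561 (a(Y) = 1/(582 - 21) = 1/561)
t(254, -349) - a(147) = -15 - 1*1/561 = -15 - 1/561 = -8416/561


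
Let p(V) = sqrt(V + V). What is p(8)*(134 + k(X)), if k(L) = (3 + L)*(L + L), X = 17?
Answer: 3256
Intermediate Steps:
p(V) = sqrt(2)*sqrt(V) (p(V) = sqrt(2*V) = sqrt(2)*sqrt(V))
k(L) = 2*L*(3 + L) (k(L) = (3 + L)*(2*L) = 2*L*(3 + L))
p(8)*(134 + k(X)) = (sqrt(2)*sqrt(8))*(134 + 2*17*(3 + 17)) = (sqrt(2)*(2*sqrt(2)))*(134 + 2*17*20) = 4*(134 + 680) = 4*814 = 3256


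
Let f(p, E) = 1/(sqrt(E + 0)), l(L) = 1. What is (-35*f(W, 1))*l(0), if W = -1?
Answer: -35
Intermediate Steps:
f(p, E) = 1/sqrt(E) (f(p, E) = 1/(sqrt(E)) = 1/sqrt(E))
(-35*f(W, 1))*l(0) = -35/sqrt(1)*1 = -35*1*1 = -35*1 = -35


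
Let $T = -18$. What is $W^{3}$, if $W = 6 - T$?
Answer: $13824$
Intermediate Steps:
$W = 24$ ($W = 6 - -18 = 6 + 18 = 24$)
$W^{3} = 24^{3} = 13824$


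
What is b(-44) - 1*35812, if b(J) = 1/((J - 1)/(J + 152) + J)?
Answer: -19087808/533 ≈ -35812.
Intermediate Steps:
b(J) = 1/(J + (-1 + J)/(152 + J)) (b(J) = 1/((-1 + J)/(152 + J) + J) = 1/(J + (-1 + J)/(152 + J)))
b(-44) - 1*35812 = (152 - 44)/(-1 + (-44)**2 + 153*(-44)) - 1*35812 = 108/(-1 + 1936 - 6732) - 35812 = 108/(-4797) - 35812 = -1/4797*108 - 35812 = -12/533 - 35812 = -19087808/533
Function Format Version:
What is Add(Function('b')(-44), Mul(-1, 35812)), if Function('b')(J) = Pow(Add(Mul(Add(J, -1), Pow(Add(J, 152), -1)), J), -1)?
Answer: Rational(-19087808, 533) ≈ -35812.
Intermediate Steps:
Function('b')(J) = Pow(Add(J, Mul(Pow(Add(152, J), -1), Add(-1, J))), -1) (Function('b')(J) = Pow(Add(Mul(Add(-1, J), Pow(Add(152, J), -1)), J), -1) = Pow(Add(Mul(Pow(Add(152, J), -1), Add(-1, J)), J), -1) = Pow(Add(J, Mul(Pow(Add(152, J), -1), Add(-1, J))), -1))
Add(Function('b')(-44), Mul(-1, 35812)) = Add(Mul(Pow(Add(-1, Pow(-44, 2), Mul(153, -44)), -1), Add(152, -44)), Mul(-1, 35812)) = Add(Mul(Pow(Add(-1, 1936, -6732), -1), 108), -35812) = Add(Mul(Pow(-4797, -1), 108), -35812) = Add(Mul(Rational(-1, 4797), 108), -35812) = Add(Rational(-12, 533), -35812) = Rational(-19087808, 533)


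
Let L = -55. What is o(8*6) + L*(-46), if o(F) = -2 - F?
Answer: 2480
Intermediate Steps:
o(8*6) + L*(-46) = (-2 - 8*6) - 55*(-46) = (-2 - 1*48) + 2530 = (-2 - 48) + 2530 = -50 + 2530 = 2480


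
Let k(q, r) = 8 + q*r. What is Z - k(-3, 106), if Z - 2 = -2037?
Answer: -1725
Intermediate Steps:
Z = -2035 (Z = 2 - 2037 = -2035)
Z - k(-3, 106) = -2035 - (8 - 3*106) = -2035 - (8 - 318) = -2035 - 1*(-310) = -2035 + 310 = -1725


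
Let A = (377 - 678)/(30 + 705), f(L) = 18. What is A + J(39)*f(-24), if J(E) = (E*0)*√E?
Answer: -43/105 ≈ -0.40952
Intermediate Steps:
J(E) = 0 (J(E) = 0*√E = 0)
A = -43/105 (A = -301/735 = -301*1/735 = -43/105 ≈ -0.40952)
A + J(39)*f(-24) = -43/105 + 0*18 = -43/105 + 0 = -43/105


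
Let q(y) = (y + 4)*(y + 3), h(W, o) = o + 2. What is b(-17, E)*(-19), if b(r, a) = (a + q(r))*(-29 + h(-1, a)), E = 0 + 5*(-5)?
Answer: 155116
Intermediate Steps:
h(W, o) = 2 + o
q(y) = (3 + y)*(4 + y) (q(y) = (4 + y)*(3 + y) = (3 + y)*(4 + y))
E = -25 (E = 0 - 25 = -25)
b(r, a) = (-27 + a)*(12 + a + r² + 7*r) (b(r, a) = (a + (12 + r² + 7*r))*(-29 + (2 + a)) = (12 + a + r² + 7*r)*(-27 + a) = (-27 + a)*(12 + a + r² + 7*r))
b(-17, E)*(-19) = (-324 + (-25)² - 189*(-17) - 27*(-17)² - 15*(-25) - 25*(-17)² + 7*(-25)*(-17))*(-19) = (-324 + 625 + 3213 - 27*289 + 375 - 25*289 + 2975)*(-19) = (-324 + 625 + 3213 - 7803 + 375 - 7225 + 2975)*(-19) = -8164*(-19) = 155116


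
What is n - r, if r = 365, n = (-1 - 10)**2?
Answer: -244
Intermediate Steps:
n = 121 (n = (-11)**2 = 121)
n - r = 121 - 1*365 = 121 - 365 = -244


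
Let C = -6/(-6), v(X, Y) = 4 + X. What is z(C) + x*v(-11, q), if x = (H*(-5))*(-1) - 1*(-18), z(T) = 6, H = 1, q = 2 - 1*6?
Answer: -155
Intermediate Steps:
q = -4 (q = 2 - 6 = -4)
C = 1 (C = -6*(-⅙) = 1)
x = 23 (x = (1*(-5))*(-1) - 1*(-18) = -5*(-1) + 18 = 5 + 18 = 23)
z(C) + x*v(-11, q) = 6 + 23*(4 - 11) = 6 + 23*(-7) = 6 - 161 = -155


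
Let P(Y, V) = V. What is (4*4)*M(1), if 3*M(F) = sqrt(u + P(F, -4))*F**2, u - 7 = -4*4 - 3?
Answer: 64*I/3 ≈ 21.333*I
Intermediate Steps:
u = -12 (u = 7 + (-4*4 - 3) = 7 + (-16 - 3) = 7 - 19 = -12)
M(F) = 4*I*F**2/3 (M(F) = (sqrt(-12 - 4)*F**2)/3 = (sqrt(-16)*F**2)/3 = ((4*I)*F**2)/3 = (4*I*F**2)/3 = 4*I*F**2/3)
(4*4)*M(1) = (4*4)*((4/3)*I*1**2) = 16*((4/3)*I*1) = 16*(4*I/3) = 64*I/3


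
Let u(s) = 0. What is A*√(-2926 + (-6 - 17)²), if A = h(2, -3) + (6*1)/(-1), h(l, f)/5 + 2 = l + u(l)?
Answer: -6*I*√2397 ≈ -293.75*I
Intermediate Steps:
h(l, f) = -10 + 5*l (h(l, f) = -10 + 5*(l + 0) = -10 + 5*l)
A = -6 (A = (-10 + 5*2) + (6*1)/(-1) = (-10 + 10) + 6*(-1) = 0 - 6 = -6)
A*√(-2926 + (-6 - 17)²) = -6*√(-2926 + (-6 - 17)²) = -6*√(-2926 + (-23)²) = -6*√(-2926 + 529) = -6*I*√2397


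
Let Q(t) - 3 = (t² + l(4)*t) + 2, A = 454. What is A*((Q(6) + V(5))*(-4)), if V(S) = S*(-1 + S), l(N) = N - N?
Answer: -110776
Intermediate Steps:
l(N) = 0
Q(t) = 5 + t² (Q(t) = 3 + ((t² + 0*t) + 2) = 3 + ((t² + 0) + 2) = 3 + (t² + 2) = 3 + (2 + t²) = 5 + t²)
A*((Q(6) + V(5))*(-4)) = 454*(((5 + 6²) + 5*(-1 + 5))*(-4)) = 454*(((5 + 36) + 5*4)*(-4)) = 454*((41 + 20)*(-4)) = 454*(61*(-4)) = 454*(-244) = -110776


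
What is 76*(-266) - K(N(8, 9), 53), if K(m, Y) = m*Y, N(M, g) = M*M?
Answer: -23608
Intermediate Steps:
N(M, g) = M²
K(m, Y) = Y*m
76*(-266) - K(N(8, 9), 53) = 76*(-266) - 53*8² = -20216 - 53*64 = -20216 - 1*3392 = -20216 - 3392 = -23608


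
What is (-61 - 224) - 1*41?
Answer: -326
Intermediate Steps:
(-61 - 224) - 1*41 = -285 - 41 = -326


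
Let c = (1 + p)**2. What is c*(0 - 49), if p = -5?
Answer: -784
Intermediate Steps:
c = 16 (c = (1 - 5)**2 = (-4)**2 = 16)
c*(0 - 49) = 16*(0 - 49) = 16*(-49) = -784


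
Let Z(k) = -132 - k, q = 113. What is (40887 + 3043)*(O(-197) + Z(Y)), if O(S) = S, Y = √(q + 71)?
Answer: -14452970 - 87860*√46 ≈ -1.5049e+7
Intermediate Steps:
Y = 2*√46 (Y = √(113 + 71) = √184 = 2*√46 ≈ 13.565)
(40887 + 3043)*(O(-197) + Z(Y)) = (40887 + 3043)*(-197 + (-132 - 2*√46)) = 43930*(-197 + (-132 - 2*√46)) = 43930*(-329 - 2*√46) = -14452970 - 87860*√46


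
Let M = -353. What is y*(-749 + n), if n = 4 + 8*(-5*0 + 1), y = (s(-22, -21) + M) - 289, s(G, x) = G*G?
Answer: 116446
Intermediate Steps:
s(G, x) = G**2
y = -158 (y = ((-22)**2 - 353) - 289 = (484 - 353) - 289 = 131 - 289 = -158)
n = 12 (n = 4 + 8*(0 + 1) = 4 + 8*1 = 4 + 8 = 12)
y*(-749 + n) = -158*(-749 + 12) = -158*(-737) = 116446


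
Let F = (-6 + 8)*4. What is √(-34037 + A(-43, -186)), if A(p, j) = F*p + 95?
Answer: I*√34286 ≈ 185.16*I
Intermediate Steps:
F = 8 (F = 2*4 = 8)
A(p, j) = 95 + 8*p (A(p, j) = 8*p + 95 = 95 + 8*p)
√(-34037 + A(-43, -186)) = √(-34037 + (95 + 8*(-43))) = √(-34037 + (95 - 344)) = √(-34037 - 249) = √(-34286) = I*√34286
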